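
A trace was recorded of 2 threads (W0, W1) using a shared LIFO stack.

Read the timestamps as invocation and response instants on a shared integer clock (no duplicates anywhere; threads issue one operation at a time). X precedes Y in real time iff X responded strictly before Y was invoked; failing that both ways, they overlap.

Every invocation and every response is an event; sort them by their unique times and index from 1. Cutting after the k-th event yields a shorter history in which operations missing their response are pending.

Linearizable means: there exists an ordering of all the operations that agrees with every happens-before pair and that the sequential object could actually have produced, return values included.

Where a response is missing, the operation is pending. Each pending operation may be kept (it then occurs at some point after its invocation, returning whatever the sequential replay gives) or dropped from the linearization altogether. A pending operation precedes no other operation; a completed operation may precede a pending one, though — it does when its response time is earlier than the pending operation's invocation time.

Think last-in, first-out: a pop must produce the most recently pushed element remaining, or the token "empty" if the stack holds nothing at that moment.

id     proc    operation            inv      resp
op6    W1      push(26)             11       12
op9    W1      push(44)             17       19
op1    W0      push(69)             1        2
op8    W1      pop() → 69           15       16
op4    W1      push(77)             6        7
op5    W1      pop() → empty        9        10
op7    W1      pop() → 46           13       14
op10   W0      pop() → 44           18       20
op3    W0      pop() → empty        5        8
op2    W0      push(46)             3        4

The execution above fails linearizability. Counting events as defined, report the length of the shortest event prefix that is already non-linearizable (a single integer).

8

events 1..7 are linearizable; a witness order is op1, op2, op3, op4:
step 1: op1 push(69) — stack <69>
step 2: op2 push(46) — stack <69,46>
step 3: op3 pop() (pending, included) — stack <69>
step 4: op4 push(77) — stack <69,77>
once event 8 joins (op3's response, time 8), exhaustive search finds no witness
take op1, op2, op3, op4: step 3 already fails, because op3 pop() → empty cannot occur there
take op1, op2, op4, op3: step 4 already fails, because op3 pop() → empty cannot occur there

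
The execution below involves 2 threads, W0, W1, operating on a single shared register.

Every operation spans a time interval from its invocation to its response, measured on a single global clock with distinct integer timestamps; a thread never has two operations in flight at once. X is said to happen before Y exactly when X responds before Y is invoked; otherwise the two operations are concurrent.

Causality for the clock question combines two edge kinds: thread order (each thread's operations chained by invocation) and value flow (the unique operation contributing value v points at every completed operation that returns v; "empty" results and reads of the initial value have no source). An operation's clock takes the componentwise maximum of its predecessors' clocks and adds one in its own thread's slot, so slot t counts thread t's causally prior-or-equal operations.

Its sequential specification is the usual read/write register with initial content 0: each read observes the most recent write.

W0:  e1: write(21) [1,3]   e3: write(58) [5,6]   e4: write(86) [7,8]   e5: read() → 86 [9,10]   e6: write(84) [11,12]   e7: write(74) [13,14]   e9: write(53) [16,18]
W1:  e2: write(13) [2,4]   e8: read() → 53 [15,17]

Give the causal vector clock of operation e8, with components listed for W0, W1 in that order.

invoked at 2, e2 has no predecessors; its own W1 bump gives (0, 1)
invoked at 1, e1 has no predecessors; its own W0 bump gives (1, 0)
from VC(e1)=(1, 0), e3 (invoked 5) maxes components and bumps W0 → (2, 0)
from VC(e3)=(2, 0), e4 (invoked 7) maxes components and bumps W0 → (3, 0)
from VC(e4)=(3, 0), e5 (invoked 9) maxes components and bumps W0 → (4, 0)
from VC(e5)=(4, 0), e6 (invoked 11) maxes components and bumps W0 → (5, 0)
from VC(e6)=(5, 0), e7 (invoked 13) maxes components and bumps W0 → (6, 0)
from VC(e7)=(6, 0), e9 (invoked 16) maxes components and bumps W0 → (7, 0)
from VC(e2)=(0, 1), VC(e9)=(7, 0), e8 (invoked 15) maxes components and bumps W1 → (7, 2)
target: VC(e8) = (7, 2)

(7, 2)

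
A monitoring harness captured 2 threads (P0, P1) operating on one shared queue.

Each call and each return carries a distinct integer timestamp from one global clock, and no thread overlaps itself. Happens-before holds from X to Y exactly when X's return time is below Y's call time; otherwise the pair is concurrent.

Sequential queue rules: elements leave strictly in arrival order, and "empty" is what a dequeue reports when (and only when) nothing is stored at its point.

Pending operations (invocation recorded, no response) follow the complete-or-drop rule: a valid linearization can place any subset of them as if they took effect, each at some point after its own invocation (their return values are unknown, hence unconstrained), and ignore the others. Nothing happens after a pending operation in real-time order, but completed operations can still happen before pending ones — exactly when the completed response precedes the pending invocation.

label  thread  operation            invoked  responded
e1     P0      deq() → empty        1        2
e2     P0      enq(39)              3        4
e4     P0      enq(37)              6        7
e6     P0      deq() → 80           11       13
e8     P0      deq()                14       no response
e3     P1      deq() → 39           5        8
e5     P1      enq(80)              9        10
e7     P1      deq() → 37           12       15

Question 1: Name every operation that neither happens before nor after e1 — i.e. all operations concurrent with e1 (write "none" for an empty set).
none

overlap test against e1 [1,2]: concurrent iff the interval meets 1..2
e2 [3,4]: after
e3 [5,8]: after
e4 [6,7]: after
e5 [9,10]: after
e6 [11,13]: after
e7 [12,15]: after
e8 [14,…): after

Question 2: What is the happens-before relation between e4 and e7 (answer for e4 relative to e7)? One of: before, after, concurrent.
before

e4 spans [6,7], e7 spans [12,15]
resp(e4)=7 < inv(e7)=12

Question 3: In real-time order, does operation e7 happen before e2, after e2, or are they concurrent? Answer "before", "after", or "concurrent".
after

e7 spans [12,15], e2 spans [3,4]
resp(e2)=4 < inv(e7)=12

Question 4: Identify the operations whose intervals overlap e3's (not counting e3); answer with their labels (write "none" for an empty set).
e4

e3 spans [5,8]: anything still running between times 5 and 8 counts as concurrent
e1 [1,2]: before
e2 [3,4]: before
e4 [6,7]: concurrent
e5 [9,10]: after
e6 [11,13]: after
e7 [12,15]: after
e8 [14,…): after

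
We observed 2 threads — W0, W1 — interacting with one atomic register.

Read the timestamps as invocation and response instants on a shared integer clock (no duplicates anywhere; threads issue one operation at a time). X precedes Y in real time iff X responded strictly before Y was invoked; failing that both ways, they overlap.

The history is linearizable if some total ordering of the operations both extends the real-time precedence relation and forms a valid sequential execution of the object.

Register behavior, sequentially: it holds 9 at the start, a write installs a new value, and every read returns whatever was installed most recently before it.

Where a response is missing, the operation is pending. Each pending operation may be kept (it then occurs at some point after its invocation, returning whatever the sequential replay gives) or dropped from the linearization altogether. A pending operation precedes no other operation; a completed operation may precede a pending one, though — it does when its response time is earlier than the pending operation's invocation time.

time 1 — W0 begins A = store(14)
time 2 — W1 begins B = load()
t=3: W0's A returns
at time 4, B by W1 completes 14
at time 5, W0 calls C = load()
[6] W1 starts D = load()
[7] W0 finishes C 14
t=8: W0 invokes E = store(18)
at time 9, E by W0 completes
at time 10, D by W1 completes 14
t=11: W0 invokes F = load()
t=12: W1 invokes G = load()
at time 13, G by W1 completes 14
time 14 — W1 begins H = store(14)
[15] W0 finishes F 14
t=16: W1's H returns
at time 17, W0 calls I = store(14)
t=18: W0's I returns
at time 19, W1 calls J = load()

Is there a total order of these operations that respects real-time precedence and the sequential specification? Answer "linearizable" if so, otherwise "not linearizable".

not linearizable

events 1..12 are fine; event 13 — the response of G at time 13 — makes the prefix non-linearizable
the 6 completed operations admit 6 real-time orders; each fails the atomic register replay
no escape via the 1 pending operation (F): every completion choice fails
for example A, B, C, D, E, G (pending dropped) fails at step 6: G load() → 14 is not legal there
for example A, B, C, E, D, G (pending dropped) fails at step 5: D load() → 14 is not legal there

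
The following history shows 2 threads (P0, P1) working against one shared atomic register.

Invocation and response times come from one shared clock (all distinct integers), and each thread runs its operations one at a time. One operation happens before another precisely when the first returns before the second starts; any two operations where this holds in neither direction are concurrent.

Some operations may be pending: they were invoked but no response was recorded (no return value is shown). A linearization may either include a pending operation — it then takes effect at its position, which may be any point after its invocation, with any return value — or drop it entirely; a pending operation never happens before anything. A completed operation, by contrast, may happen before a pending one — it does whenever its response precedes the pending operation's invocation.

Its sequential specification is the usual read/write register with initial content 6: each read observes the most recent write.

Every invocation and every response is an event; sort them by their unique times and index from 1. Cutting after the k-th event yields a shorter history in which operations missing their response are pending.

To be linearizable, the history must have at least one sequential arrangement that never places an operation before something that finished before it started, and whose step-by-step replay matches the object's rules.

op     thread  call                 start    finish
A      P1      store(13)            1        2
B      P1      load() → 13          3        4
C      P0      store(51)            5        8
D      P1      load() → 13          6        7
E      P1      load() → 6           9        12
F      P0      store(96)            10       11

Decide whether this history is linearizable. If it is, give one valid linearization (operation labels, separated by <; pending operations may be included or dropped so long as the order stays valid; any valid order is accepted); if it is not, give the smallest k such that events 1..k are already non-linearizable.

not linearizable — minimal violating prefix: 12 events

cut after 11 events: linearizable; cut after 12 events (E responds, time 12): not linearizable
the 6 completed operations admit 4 real-time orders; each fails the atomic register replay
take A, B, C, D, E, F: step 4 already fails, because D load() → 13 cannot occur there
take A, B, C, D, F, E: step 4 already fails, because D load() → 13 cannot occur there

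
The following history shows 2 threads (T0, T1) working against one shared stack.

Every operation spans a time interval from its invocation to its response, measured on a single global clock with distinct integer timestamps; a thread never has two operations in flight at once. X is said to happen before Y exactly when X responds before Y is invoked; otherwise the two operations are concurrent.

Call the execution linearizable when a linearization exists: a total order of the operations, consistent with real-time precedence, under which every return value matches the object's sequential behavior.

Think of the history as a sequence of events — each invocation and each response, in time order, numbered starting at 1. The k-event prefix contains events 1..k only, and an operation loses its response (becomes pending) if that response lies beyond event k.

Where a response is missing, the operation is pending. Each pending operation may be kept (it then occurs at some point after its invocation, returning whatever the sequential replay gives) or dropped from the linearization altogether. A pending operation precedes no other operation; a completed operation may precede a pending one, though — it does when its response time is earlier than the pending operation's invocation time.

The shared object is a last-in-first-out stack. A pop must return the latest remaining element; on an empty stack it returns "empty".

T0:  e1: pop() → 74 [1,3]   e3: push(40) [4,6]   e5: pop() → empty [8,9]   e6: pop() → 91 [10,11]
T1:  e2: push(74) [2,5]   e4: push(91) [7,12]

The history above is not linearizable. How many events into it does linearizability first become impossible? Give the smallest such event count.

9

events 1..8 are still linearizable — one witness is e2, e1, e3:
step 1: e2 push(74) — stack <74>
step 2: e1 pop() → 74 — stack <>
step 3: e3 push(40) — stack <40>
at event 9 (e5's time-9 response) nothing linearizes any more
include/drop combinations of the 1 pending operation (e4) were all tried; none helps
sample order e1, e2, e3, e5 (pending dropped) stalls at step 1 — e1 pop() → 74 has no legal effect
sample order e1, e3, e2, e5 (pending dropped) stalls at step 1 — e1 pop() → 74 has no legal effect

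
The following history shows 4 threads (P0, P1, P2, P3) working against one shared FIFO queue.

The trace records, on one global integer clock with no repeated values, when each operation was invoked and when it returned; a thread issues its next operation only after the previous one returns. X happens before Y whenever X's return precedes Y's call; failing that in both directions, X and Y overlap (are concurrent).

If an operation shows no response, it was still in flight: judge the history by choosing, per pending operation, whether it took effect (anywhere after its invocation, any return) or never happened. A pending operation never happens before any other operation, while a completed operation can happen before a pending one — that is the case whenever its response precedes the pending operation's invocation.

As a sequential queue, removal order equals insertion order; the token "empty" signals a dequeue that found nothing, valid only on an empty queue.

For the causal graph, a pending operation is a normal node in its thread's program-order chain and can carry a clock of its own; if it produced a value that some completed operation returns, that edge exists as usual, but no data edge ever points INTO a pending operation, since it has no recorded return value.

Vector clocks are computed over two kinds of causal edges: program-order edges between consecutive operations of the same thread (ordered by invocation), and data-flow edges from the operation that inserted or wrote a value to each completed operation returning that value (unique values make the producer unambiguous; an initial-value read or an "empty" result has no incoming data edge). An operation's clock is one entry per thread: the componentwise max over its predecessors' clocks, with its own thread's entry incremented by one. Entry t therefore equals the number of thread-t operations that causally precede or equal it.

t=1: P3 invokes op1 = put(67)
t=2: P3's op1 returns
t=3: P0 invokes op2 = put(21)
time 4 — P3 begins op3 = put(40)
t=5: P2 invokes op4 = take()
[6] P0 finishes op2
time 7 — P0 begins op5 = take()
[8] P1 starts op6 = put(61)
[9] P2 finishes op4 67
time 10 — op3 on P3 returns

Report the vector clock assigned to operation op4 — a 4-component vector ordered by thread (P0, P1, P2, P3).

(0, 0, 1, 1)

VC(op1, invoked at 1): no causal predecessors; +1 on P3 → (0, 0, 0, 1)
VC(op6, invoked at 8): no causal predecessors; +1 on P1 → (0, 1, 0, 0)
VC(op2, invoked at 3): no causal predecessors; +1 on P0 → (1, 0, 0, 0)
op3, invoked 4, takes VC(op1)=(0, 0, 0, 1) under max, adds 1 for P3 → (0, 0, 0, 2)
op4, invoked 5, takes VC(op1)=(0, 0, 0, 1) under max, adds 1 for P2 → (0, 0, 1, 1)
op5, invoked 7, takes VC(op2)=(1, 0, 0, 0) under max, adds 1 for P0 → (2, 0, 0, 0)
target: VC(op4) = (0, 0, 1, 1)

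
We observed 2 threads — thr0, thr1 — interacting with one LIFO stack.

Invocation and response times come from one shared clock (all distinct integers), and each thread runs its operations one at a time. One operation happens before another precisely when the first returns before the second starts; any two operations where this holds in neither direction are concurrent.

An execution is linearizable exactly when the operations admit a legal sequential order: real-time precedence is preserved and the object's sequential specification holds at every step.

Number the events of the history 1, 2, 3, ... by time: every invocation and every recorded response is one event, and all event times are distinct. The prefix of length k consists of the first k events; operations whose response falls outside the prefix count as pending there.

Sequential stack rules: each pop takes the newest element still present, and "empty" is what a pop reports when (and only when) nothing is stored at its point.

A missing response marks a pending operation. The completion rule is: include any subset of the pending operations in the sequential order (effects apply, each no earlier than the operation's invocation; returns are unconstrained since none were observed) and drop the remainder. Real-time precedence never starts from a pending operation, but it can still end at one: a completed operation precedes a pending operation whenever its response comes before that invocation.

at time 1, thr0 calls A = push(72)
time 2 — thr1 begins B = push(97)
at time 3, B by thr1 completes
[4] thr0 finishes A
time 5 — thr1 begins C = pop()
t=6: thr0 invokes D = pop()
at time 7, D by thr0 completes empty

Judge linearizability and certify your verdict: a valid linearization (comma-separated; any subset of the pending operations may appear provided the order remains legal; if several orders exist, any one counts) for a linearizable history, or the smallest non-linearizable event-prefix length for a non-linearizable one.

not linearizable — minimal violating prefix: 7 events

cut after 6 events: linearizable; cut after 7 events (D responds, time 7): not linearizable
the 3 completed operations admit 2 real-time orders; each fails the LIFO stack replay
no completion choice of the 1 pending operation (C) rescues it — every subset was tried
take A, B, D (pending dropped): step 3 already fails, because D pop() → empty cannot occur there
take B, A, D (pending dropped): step 3 already fails, because D pop() → empty cannot occur there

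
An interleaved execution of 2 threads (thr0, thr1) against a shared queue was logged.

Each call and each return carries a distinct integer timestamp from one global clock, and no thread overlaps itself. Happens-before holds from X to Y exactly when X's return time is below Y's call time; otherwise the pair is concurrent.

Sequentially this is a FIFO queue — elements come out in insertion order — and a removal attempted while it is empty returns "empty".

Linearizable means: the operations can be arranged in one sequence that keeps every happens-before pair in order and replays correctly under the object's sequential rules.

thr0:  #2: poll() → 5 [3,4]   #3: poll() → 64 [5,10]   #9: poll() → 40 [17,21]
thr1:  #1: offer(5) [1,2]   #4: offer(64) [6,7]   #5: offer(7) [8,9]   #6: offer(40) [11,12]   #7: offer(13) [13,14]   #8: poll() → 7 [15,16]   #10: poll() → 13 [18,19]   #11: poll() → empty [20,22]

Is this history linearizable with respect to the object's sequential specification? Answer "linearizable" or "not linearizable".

linearizable

one valid linearization: #1, #2, #4, #3, #5, #6, #7, #8, #9, #10, #11
step 1: #1 offer(5) — queue <5>
step 2: #2 poll() → 5 — queue <>
step 3: #4 offer(64) — queue <64>
step 4: #3 poll() → 64 — queue <>
step 5: #5 offer(7) — queue <7>
step 6: #6 offer(40) — queue <7,40>
step 7: #7 offer(13) — queue <7,40,13>
step 8: #8 poll() → 7 — queue <40,13>
step 9: #9 poll() → 40 — queue <13>
step 10: #10 poll() → 13 — queue <>
step 11: #11 poll() → empty — queue <>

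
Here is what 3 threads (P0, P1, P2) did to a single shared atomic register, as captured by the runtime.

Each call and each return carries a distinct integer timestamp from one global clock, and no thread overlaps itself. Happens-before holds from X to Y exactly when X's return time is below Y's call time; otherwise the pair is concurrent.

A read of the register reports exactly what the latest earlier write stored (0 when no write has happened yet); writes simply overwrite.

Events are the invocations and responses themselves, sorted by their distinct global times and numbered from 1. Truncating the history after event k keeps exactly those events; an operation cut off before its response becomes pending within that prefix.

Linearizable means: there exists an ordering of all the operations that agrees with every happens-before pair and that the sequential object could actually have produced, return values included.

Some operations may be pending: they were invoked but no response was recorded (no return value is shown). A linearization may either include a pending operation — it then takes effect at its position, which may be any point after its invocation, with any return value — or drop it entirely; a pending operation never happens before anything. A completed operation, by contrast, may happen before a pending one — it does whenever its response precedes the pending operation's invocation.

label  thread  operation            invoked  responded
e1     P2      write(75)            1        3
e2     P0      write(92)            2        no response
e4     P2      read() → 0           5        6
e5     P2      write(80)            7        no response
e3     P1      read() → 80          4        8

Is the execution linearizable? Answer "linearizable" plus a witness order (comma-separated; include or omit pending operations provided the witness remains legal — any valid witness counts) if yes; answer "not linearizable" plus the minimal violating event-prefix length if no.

not linearizable — minimal violating prefix: 6 events

cut after 5 events: linearizable; cut after 6 events (e4 responds, time 6): not linearizable
exactly one order of the 2 completed ops respects real time; the atomic register replay fails
every completion of the 2 pending operations (e2, e3) was checked; none linearizes
for example e1, e4 (pending dropped) fails at step 2: e4 read() → 0 is not legal there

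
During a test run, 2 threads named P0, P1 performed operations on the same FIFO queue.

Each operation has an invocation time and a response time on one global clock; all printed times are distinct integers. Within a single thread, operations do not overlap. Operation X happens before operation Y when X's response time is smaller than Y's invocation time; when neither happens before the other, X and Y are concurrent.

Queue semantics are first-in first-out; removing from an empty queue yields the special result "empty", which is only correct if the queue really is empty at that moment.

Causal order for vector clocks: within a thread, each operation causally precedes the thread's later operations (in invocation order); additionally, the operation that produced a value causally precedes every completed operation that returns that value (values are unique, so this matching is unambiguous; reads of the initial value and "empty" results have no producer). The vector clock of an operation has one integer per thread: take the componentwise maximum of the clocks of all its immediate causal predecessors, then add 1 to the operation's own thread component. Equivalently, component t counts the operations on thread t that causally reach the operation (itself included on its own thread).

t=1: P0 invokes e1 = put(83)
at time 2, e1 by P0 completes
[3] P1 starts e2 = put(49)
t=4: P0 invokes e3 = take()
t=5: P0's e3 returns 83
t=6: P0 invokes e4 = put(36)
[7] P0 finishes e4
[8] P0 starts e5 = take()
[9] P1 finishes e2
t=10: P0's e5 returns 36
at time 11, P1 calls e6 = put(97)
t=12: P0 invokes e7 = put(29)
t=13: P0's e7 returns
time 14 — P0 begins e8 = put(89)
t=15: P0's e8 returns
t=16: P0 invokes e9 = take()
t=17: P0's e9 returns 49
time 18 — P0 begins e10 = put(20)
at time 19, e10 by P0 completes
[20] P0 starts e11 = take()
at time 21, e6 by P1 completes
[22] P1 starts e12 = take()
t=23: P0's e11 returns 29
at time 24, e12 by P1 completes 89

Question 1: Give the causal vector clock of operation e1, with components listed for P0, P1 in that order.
(1, 0)

root op e2, invoked 3: fresh clock plus P1's own tick → (0, 1)
root op e1, invoked 1: fresh clock plus P0's own tick → (1, 0)
e6, invoked 11, takes VC(e2)=(0, 1) under max, adds 1 for P1 → (0, 2)
e3, invoked 4, takes VC(e1)=(1, 0) under max, adds 1 for P0 → (2, 0)
e4, invoked 6, takes VC(e3)=(2, 0) under max, adds 1 for P0 → (3, 0)
e5, invoked 8, takes VC(e4)=(3, 0) under max, adds 1 for P0 → (4, 0)
e7, invoked 12, takes VC(e5)=(4, 0) under max, adds 1 for P0 → (5, 0)
e8, invoked 14, takes VC(e7)=(5, 0) under max, adds 1 for P0 → (6, 0)
e9, invoked 16, takes VC(e2)=(0, 1), VC(e8)=(6, 0) under max, adds 1 for P0 → (7, 1)
e12, invoked 22, takes VC(e6)=(0, 2), VC(e8)=(6, 0) under max, adds 1 for P1 → (6, 3)
e10, invoked 18, takes VC(e9)=(7, 1) under max, adds 1 for P0 → (8, 1)
e11, invoked 20, takes VC(e7)=(5, 0), VC(e10)=(8, 1) under max, adds 1 for P0 → (9, 1)
target: VC(e1) = (1, 0)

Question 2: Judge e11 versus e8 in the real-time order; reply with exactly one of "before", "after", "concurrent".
after

e11 spans [20,23], e8 spans [14,15]
resp(e8)=15 < inv(e11)=20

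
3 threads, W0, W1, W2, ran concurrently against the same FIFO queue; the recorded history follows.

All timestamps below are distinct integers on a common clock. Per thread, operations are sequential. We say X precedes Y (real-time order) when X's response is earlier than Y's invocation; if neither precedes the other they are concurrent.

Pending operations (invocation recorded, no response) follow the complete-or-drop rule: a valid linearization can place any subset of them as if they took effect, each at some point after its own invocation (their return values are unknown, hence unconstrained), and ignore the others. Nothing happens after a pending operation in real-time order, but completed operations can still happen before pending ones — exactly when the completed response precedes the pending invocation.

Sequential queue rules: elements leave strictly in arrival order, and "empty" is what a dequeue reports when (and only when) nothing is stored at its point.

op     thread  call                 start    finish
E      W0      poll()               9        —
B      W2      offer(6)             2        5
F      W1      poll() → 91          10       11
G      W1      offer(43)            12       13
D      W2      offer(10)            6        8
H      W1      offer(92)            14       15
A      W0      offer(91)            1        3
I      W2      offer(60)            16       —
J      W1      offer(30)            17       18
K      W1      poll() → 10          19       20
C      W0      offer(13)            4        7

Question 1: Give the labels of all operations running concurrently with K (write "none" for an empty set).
Answer: E, I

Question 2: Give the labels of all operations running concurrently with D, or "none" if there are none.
Answer: C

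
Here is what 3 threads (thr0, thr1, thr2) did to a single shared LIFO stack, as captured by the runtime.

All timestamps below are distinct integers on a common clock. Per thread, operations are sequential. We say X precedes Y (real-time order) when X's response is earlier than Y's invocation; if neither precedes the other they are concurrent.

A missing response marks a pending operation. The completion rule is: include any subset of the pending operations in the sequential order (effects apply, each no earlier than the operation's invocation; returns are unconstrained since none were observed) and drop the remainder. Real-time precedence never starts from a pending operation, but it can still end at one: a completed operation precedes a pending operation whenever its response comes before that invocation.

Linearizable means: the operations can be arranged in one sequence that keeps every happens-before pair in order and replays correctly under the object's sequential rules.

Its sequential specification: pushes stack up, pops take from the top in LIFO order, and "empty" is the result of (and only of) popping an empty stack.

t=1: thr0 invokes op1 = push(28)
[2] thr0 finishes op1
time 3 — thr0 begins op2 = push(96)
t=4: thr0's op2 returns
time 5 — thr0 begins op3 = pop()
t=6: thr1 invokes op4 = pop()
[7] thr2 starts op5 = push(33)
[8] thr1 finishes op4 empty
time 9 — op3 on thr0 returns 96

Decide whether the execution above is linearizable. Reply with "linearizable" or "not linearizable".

not linearizable

prefix check: 1..7 passes, 1..8 fails once op4's time-8 response joins
the completed operations (3 total) allow one real-time order; the LIFO stack replay rejects it
no completion choice of the 2 pending operations (op3, op5) rescues it — every subset was tried
take op1, op2, op4 (pending dropped): step 3 already fails, because op4 pop() → empty cannot occur there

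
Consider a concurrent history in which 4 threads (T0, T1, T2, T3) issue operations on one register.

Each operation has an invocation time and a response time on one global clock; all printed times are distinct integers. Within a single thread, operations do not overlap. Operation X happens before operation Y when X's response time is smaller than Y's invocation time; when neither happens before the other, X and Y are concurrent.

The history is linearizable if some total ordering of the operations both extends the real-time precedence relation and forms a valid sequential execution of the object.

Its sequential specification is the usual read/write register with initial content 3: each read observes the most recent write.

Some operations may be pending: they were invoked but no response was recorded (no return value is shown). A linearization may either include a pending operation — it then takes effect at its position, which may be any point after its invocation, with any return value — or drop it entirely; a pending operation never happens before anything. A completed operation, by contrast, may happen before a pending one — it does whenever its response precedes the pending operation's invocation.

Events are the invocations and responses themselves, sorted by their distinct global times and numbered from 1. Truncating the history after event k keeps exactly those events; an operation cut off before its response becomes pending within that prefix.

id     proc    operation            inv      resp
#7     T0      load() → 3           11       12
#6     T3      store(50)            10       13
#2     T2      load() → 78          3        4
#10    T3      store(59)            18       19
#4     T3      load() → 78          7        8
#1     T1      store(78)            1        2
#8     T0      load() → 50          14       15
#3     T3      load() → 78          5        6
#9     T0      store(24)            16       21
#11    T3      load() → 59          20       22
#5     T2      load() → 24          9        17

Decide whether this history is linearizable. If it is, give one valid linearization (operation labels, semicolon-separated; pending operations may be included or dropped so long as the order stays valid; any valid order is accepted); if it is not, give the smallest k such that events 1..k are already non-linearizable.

not linearizable — minimal violating prefix: 12 events

through event 11 a valid linearization exists; event 12 (#7 responding at time 12) ends that
one real-time candidate order over the 5 completed operations — the register replay rejects it
no escape via the 2 pending operations (#5, #6): every completion choice fails
one such order, #1, #2, #3, #4, #7 (pending dropped), breaks at step 5 where #7 load() → 3 is illegal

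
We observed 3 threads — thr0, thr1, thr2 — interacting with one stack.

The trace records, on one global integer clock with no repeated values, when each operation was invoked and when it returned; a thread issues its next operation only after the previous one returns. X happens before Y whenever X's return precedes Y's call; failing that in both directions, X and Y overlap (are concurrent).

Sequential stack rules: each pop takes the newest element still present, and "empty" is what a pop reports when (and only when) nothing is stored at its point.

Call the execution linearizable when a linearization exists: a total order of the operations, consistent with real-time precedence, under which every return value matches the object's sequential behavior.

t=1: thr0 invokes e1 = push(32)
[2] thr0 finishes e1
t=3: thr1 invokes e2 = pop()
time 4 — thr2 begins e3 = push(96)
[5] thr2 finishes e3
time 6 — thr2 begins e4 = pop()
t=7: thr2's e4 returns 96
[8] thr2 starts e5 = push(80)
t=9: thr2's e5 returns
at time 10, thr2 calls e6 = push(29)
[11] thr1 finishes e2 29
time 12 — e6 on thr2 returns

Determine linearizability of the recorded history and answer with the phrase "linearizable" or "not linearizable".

witness order: e1, e3, e4, e5, e6, e2
1. e1 push(32), leaving stack <32>
2. e3 push(96), leaving stack <32,96>
3. e4 pop() → 96, leaving stack <32>
4. e5 push(80), leaving stack <32,80>
5. e6 push(29), leaving stack <32,80,29>
6. e2 pop() → 29, leaving stack <32,80>

linearizable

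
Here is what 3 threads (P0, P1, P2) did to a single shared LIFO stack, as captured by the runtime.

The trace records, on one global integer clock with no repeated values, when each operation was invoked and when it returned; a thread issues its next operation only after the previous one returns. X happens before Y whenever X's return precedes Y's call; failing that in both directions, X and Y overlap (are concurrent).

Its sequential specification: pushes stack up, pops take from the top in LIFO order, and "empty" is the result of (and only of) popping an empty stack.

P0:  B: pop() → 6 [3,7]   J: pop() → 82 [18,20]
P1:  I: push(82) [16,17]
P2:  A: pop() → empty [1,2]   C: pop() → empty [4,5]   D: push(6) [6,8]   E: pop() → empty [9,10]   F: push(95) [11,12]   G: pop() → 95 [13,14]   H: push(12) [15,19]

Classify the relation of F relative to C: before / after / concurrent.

F spans [11,12], C spans [4,5]
resp(C)=5 < inv(F)=11

after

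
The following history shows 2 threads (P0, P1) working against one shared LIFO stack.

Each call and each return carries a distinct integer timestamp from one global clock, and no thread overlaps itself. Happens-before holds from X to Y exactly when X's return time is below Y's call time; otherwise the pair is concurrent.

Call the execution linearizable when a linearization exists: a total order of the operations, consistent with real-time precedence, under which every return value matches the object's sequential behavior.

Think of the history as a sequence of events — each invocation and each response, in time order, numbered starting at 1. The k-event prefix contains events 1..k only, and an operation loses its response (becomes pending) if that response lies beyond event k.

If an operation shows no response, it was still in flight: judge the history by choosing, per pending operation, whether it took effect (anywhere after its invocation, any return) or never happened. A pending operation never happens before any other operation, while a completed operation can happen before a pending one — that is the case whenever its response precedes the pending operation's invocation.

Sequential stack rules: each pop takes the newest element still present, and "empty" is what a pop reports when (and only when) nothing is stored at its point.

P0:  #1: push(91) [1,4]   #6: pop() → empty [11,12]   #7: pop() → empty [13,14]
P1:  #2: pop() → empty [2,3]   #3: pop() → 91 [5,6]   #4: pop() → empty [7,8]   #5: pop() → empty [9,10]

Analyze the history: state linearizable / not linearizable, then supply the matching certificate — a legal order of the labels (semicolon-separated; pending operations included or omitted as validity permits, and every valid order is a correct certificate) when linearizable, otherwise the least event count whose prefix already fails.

1. #2 pop() → empty, leaving stack <>
2. #1 push(91), leaving stack <91>
3. #3 pop() → 91, leaving stack <>
4. #4 pop() → empty, leaving stack <>
5. #5 pop() → empty, leaving stack <>
6. #6 pop() → empty, leaving stack <>
7. #7 pop() → empty, leaving stack <>

linearizable — witness: #2; #1; #3; #4; #5; #6; #7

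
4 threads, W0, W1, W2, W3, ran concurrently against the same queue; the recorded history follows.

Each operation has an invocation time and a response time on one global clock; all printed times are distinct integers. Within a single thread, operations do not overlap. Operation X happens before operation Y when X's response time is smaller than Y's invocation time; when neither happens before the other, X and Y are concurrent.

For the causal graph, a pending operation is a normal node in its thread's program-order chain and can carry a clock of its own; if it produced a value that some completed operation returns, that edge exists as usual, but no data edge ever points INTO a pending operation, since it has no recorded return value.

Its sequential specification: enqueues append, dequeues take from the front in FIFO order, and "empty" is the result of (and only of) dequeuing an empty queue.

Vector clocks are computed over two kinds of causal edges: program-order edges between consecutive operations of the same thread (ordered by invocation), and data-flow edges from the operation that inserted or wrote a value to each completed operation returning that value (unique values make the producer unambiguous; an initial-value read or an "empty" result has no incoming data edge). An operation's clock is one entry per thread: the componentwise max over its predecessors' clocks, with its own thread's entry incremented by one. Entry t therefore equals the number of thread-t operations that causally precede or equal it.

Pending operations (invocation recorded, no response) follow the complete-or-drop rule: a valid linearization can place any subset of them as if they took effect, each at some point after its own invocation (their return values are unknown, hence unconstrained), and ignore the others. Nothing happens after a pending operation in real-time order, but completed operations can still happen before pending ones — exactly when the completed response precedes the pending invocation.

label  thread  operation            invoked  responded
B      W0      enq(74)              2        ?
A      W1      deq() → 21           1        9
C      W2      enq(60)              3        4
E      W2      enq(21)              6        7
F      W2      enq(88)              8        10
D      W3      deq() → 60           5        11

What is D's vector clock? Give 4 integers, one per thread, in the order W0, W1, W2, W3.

no predecessors for C (invoked 3): W2 increments from zero → (0, 0, 1, 0)
no predecessors for B (invoked 2): W0 increments from zero → (1, 0, 0, 0)
VC(D, invoked at 5): max of VC(C)=(0, 0, 1, 0), then +1 on thread W3 → (0, 0, 1, 1)
VC(E, invoked at 6): max of VC(C)=(0, 0, 1, 0), then +1 on thread W2 → (0, 0, 2, 0)
VC(F, invoked at 8): max of VC(E)=(0, 0, 2, 0), then +1 on thread W2 → (0, 0, 3, 0)
VC(A, invoked at 1): max of VC(E)=(0, 0, 2, 0), then +1 on thread W1 → (0, 1, 2, 0)
target: VC(D) = (0, 0, 1, 1)

(0, 0, 1, 1)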